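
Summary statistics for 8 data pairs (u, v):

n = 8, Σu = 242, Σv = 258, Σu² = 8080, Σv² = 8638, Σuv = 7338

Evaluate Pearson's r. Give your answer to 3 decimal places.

r = (nΣuv − ΣuΣv) / √[(nΣu² − (Σu)²)(nΣv² − (Σv)²)]
Numerator: 8×7338 − 242×258 = -3732
Denominator: √[(64640 − 58564)(69104 − 66564)] = √[6076 × 2540] = 3928.4908
r = -3732 / 3928.4908 ≈ -0.950

-0.950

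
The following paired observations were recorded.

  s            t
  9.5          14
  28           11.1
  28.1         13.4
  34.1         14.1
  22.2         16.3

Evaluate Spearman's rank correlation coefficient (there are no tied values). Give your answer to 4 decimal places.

Rank s: 1, 3, 4, 5, 2
Rank t: 3, 1, 2, 4, 5
d = rank(s) − rank(t): -2, 2, 2, 1, -3; Σd² = 22
ρ = 1 − 6Σd² / [n(n²−1)] = 1 − 6×22 / (5×24) = 1 − 132/120 ≈ -0.1000

-0.1000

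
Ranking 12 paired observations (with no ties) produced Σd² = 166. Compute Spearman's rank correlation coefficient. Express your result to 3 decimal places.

0.420

ρ = 1 − 6Σd² / [n(n²−1)] = 1 − 6×166 / (12×143)
  = 1 − 996/1716 = 1 − 0.5804 ≈ 0.420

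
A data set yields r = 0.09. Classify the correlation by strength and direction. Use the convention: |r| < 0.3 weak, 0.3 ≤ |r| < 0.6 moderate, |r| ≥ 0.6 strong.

weak positive

r = 0.09 > 0 so the relationship is positive.
|r| = 0.09, which falls in the weak range.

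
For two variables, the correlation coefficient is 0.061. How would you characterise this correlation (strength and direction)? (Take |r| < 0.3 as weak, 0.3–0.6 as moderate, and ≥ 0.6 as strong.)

weak positive

r = 0.061 > 0 so the relationship is positive.
|r| = 0.061, which falls in the weak range.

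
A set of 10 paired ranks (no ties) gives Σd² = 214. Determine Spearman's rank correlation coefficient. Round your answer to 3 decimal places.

-0.297

ρ = 1 − 6Σd² / [n(n²−1)] = 1 − 6×214 / (10×99)
  = 1 − 1284/990 = 1 − 1.2970 ≈ -0.297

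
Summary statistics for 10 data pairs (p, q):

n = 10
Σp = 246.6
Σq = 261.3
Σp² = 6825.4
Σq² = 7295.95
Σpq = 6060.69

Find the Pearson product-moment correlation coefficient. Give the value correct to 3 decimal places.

r = (nΣpq − ΣpΣq) / √[(nΣp² − (Σp)²)(nΣq² − (Σq)²)]
Numerator: 10×6060.69 − 246.6×261.3 = -3829.68
Denominator: √[(68254 − 60811.56)(72959.5 − 68277.69)] = √[7442.44 × 4681.81] = 5902.8883
r = -3829.68 / 5902.8883 ≈ -0.649

-0.649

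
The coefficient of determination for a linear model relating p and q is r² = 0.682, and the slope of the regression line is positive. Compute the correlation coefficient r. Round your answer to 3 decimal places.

|r| = √0.682 = 0.826
The association is positive, so r = 0.826.

0.826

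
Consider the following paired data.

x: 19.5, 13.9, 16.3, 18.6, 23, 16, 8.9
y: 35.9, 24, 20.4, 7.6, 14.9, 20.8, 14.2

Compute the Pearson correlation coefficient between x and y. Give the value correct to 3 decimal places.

0.091

n = 7, Σx = 116.2, Σy = 137.8, Σx² = 2049.32, Σy² = 3195.02, Σxy = 2309.41
nΣxy − ΣxΣy = 16165.87 − 16012.36 = 153.51
nΣx² − (Σx)² = 14345.24 − 13502.44 = 842.8; nΣy² − (Σy)² = 22365.14 − 18988.84 = 3376.3
r = 153.51 / √(842.8 × 3376.3) = 153.51 / 1686.8745 ≈ 0.091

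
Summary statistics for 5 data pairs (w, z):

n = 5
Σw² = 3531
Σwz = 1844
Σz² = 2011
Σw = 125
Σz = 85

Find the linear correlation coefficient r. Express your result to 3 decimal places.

r = (nΣwz − ΣwΣz) / √[(nΣw² − (Σw)²)(nΣz² − (Σz)²)]
Numerator: 5×1844 − 125×85 = -1405
Denominator: √[(17655 − 15625)(10055 − 7225)] = √[2030 × 2830] = 2396.8521
r = -1405 / 2396.8521 ≈ -0.586

-0.586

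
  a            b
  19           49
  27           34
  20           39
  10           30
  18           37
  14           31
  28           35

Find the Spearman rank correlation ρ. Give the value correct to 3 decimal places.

Rank a: 4, 6, 5, 1, 3, 2, 7
Rank b: 7, 3, 6, 1, 5, 2, 4
d = rank(a) − rank(b): -3, 3, -1, 0, -2, 0, 3; Σd² = 32
ρ = 1 − 6Σd² / [n(n²−1)] = 1 − 6×32 / (7×48) = 1 − 192/336 ≈ 0.429

0.429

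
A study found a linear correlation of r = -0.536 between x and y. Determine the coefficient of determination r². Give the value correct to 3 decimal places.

0.287

r² = (-0.536)² = 0.287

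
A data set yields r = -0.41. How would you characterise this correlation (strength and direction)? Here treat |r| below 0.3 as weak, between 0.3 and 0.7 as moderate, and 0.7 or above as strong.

moderate negative

r = -0.41 < 0 so the relationship is negative.
|r| = 0.41, which falls in the moderate range.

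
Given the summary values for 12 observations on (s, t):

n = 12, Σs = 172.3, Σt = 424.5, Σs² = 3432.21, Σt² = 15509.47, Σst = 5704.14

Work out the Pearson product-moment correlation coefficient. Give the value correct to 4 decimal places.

r = (nΣst − ΣsΣt) / √[(nΣs² − (Σs)²)(nΣt² − (Σt)²)]
Numerator: 12×5704.14 − 172.3×424.5 = -4691.67
Denominator: √[(41186.52 − 29687.29)(186113.64 − 180200.25)] = √[11499.23 × 5913.39] = 8246.1768
r = -4691.67 / 8246.1768 ≈ -0.5690

-0.5690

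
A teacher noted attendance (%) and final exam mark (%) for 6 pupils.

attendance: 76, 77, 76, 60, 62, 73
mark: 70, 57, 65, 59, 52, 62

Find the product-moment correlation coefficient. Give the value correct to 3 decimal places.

n = 6, Σx = 424, Σy = 365, Σx² = 30254, Σy² = 22403, Σxy = 25939
nΣxy − ΣxΣy = 155634 − 154760 = 874
nΣx² − (Σx)² = 181524 − 179776 = 1748; nΣy² − (Σy)² = 134418 − 133225 = 1193
r = 874 / √(1748 × 1193) = 874 / 1444.0789 ≈ 0.605

0.605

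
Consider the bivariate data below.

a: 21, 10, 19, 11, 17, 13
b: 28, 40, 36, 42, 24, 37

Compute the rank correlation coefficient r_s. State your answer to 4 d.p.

-0.7714

Rank a: 6, 1, 5, 2, 4, 3
Rank b: 2, 5, 3, 6, 1, 4
d = rank(a) − rank(b): 4, -4, 2, -4, 3, -1; Σd² = 62
ρ = 1 − 6Σd² / [n(n²−1)] = 1 − 6×62 / (6×35) = 1 − 372/210 ≈ -0.7714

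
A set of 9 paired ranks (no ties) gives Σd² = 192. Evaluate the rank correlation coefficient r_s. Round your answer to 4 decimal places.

-0.6000

ρ = 1 − 6Σd² / [n(n²−1)] = 1 − 6×192 / (9×80)
  = 1 − 1152/720 = 1 − 1.60000 ≈ -0.6000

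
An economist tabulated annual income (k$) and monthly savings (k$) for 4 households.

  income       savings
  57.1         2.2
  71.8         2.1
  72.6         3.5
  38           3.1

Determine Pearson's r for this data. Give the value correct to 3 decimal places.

-0.130

n = 4, Σx = 239.5, Σy = 10.9, Σx² = 15130.41, Σy² = 31.11, Σxy = 648.3
nΣxy − ΣxΣy = 2593.2 − 2610.55 = -17.35
nΣx² − (Σx)² = 60521.64 − 57360.25 = 3161.39; nΣy² − (Σy)² = 124.44 − 118.81 = 5.63
r = -17.35 / √(3161.39 × 5.63) = -17.35 / 133.4115 ≈ -0.130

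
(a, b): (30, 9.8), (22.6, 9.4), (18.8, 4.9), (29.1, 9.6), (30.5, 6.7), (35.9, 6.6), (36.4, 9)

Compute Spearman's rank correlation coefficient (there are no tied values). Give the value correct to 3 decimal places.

Rank a: 4, 2, 1, 3, 5, 6, 7
Rank b: 7, 5, 1, 6, 3, 2, 4
d = rank(a) − rank(b): -3, -3, 0, -3, 2, 4, 3; Σd² = 56
ρ = 1 − 6Σd² / [n(n²−1)] = 1 − 6×56 / (7×48) = 1 − 336/336 ≈ 0.000

0.000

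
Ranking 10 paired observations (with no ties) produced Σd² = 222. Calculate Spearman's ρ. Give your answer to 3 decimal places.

ρ = 1 − 6Σd² / [n(n²−1)] = 1 − 6×222 / (10×99)
  = 1 − 1332/990 = 1 − 1.3455 ≈ -0.345

-0.345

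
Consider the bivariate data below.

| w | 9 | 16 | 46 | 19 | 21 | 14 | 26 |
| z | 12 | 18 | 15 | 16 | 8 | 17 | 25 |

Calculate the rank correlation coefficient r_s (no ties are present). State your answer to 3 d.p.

Rank w: 1, 3, 7, 4, 5, 2, 6
Rank z: 2, 6, 3, 4, 1, 5, 7
d = rank(w) − rank(z): -1, -3, 4, 0, 4, -3, -1; Σd² = 52
ρ = 1 − 6Σd² / [n(n²−1)] = 1 − 6×52 / (7×48) = 1 − 312/336 ≈ 0.071

0.071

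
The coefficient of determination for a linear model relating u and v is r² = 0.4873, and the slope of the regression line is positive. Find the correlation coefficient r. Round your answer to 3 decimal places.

0.698

|r| = √0.4873 = 0.698
The association is positive, so r = 0.698.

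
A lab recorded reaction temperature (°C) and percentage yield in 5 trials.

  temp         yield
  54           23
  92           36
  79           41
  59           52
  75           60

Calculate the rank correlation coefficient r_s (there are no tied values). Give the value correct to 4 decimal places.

Rank temp: 1, 5, 4, 2, 3
Rank yield: 1, 2, 3, 4, 5
d = rank(temp) − rank(yield): 0, 3, 1, -2, -2; Σd² = 18
ρ = 1 − 6Σd² / [n(n²−1)] = 1 − 6×18 / (5×24) = 1 − 108/120 ≈ 0.1000

0.1000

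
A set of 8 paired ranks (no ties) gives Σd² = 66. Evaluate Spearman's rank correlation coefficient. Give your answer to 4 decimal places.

ρ = 1 − 6Σd² / [n(n²−1)] = 1 − 6×66 / (8×63)
  = 1 − 396/504 = 1 − 0.78571 ≈ 0.2143

0.2143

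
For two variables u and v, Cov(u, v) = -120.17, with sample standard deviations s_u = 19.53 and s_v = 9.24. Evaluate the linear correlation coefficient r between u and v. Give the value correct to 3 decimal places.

-0.666

r = Cov(u,v) / (s_u · s_v) = -120.17 / (19.53 × 9.24)
  = -120.17 / 180.4572 ≈ -0.666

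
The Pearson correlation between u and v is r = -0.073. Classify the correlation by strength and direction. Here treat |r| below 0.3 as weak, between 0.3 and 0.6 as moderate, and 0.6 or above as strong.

r = -0.073 < 0 so the relationship is negative.
|r| = 0.073, which falls in the weak range.

weak negative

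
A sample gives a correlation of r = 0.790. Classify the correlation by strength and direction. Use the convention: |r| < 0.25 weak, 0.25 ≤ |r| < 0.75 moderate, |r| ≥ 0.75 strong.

r = 0.790 > 0 so the relationship is positive.
|r| = 0.790, which falls in the strong range.

strong positive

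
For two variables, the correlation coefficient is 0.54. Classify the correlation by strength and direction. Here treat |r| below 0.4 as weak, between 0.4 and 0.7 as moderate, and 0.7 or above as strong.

r = 0.54 > 0 so the relationship is positive.
|r| = 0.54, which falls in the moderate range.

moderate positive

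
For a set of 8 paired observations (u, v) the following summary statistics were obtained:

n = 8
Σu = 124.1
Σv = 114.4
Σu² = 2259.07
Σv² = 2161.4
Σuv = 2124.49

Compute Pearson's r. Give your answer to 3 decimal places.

0.835

r = (nΣuv − ΣuΣv) / √[(nΣu² − (Σu)²)(nΣv² − (Σv)²)]
Numerator: 8×2124.49 − 124.1×114.4 = 2798.88
Denominator: √[(18072.56 − 15400.81)(17291.2 − 13087.36)] = √[2671.75 × 4203.84] = 3351.3594
r = 2798.88 / 3351.3594 ≈ 0.835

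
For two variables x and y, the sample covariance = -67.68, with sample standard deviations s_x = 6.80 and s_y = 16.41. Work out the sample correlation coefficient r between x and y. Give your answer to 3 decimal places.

-0.607

r = Cov(x,y) / (s_x · s_y) = -67.68 / (6.80 × 16.41)
  = -67.68 / 111.5880 ≈ -0.607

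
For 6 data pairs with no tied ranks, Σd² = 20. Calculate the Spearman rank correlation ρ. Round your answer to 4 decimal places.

ρ = 1 − 6Σd² / [n(n²−1)] = 1 − 6×20 / (6×35)
  = 1 − 120/210 = 1 − 0.57143 ≈ 0.4286

0.4286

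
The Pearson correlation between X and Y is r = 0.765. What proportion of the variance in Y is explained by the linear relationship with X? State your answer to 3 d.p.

r² = (0.765)² = 0.585

0.585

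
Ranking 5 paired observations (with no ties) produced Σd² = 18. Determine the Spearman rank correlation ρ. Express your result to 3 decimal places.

ρ = 1 − 6Σd² / [n(n²−1)] = 1 − 6×18 / (5×24)
  = 1 − 108/120 = 1 − 0.9000 ≈ 0.100

0.100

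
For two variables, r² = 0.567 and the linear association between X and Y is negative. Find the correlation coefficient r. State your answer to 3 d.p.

|r| = √0.567 = 0.753
The association is negative, so r = −0.753.

-0.753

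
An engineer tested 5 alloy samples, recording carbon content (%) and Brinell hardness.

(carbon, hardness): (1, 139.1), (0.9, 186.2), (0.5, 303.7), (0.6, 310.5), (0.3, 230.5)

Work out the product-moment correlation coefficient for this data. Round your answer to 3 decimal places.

-0.681

n = 5, Σx = 3.3, Σy = 1170, Σx² = 2.51, Σy² = 295793.44, Σxy = 713.98
nΣxy − ΣxΣy = 3569.9 − 3861 = -291.1
nΣx² − (Σx)² = 12.55 − 10.89 = 1.66; nΣy² − (Σy)² = 1478967.2 − 1368900 = 110067.2
r = -291.1 / √(1.66 × 110067.2) = -291.1 / 427.4477 ≈ -0.681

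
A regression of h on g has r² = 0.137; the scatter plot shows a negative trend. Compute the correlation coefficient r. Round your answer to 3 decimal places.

|r| = √0.137 = 0.370
The association is negative, so r = −0.370.

-0.370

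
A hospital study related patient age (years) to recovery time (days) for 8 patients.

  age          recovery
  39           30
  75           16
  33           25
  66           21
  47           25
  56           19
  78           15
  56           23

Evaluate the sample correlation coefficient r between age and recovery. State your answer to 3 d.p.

-0.891

n = 8, Σx = 450, Σy = 174, Σx² = 27156, Σy² = 3962, Σxy = 9278
nΣxy − ΣxΣy = 74224 − 78300 = -4076
nΣx² − (Σx)² = 217248 − 202500 = 14748; nΣy² − (Σy)² = 31696 − 30276 = 1420
r = -4076 / √(14748 × 1420) = -4076 / 4576.2605 ≈ -0.891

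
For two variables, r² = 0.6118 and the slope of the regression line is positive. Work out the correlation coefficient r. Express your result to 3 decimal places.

|r| = √0.6118 = 0.782
The association is positive, so r = 0.782.

0.782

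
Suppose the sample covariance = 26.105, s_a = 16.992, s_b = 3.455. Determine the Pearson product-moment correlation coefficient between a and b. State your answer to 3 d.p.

0.445

r = Cov(a,b) / (s_a · s_b) = 26.105 / (16.992 × 3.455)
  = 26.105 / 58.7074 ≈ 0.445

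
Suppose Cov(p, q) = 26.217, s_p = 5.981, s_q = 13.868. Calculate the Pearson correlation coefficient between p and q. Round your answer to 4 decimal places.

0.3161

r = Cov(p,q) / (s_p · s_q) = 26.217 / (5.981 × 13.868)
  = 26.217 / 82.9445 ≈ 0.3161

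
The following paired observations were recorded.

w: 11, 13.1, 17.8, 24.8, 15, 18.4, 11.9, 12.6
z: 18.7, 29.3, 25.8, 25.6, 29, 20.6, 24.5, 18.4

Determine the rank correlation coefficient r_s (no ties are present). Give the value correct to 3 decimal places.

Rank w: 1, 4, 6, 8, 5, 7, 2, 3
Rank z: 2, 8, 6, 5, 7, 3, 4, 1
d = rank(w) − rank(z): -1, -4, 0, 3, -2, 4, -2, 2; Σd² = 54
ρ = 1 − 6Σd² / [n(n²−1)] = 1 − 6×54 / (8×63) = 1 − 324/504 ≈ 0.357

0.357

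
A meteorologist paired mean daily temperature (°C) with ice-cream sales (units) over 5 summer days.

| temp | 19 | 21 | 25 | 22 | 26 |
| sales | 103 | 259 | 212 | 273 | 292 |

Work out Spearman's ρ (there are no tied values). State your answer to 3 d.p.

0.700

Rank temp: 1, 2, 4, 3, 5
Rank sales: 1, 3, 2, 4, 5
d = rank(temp) − rank(sales): 0, -1, 2, -1, 0; Σd² = 6
ρ = 1 − 6Σd² / [n(n²−1)] = 1 − 6×6 / (5×24) = 1 − 36/120 ≈ 0.700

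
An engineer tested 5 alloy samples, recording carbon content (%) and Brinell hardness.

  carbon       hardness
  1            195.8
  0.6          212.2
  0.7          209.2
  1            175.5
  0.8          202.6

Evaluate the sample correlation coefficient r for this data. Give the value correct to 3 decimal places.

n = 5, Σx = 4.1, Σy = 995.3, Σx² = 3.49, Σy² = 198978.13, Σxy = 807.14
nΣxy − ΣxΣy = 4035.7 − 4080.73 = -45.03
nΣx² − (Σx)² = 17.45 − 16.81 = 0.64; nΣy² − (Σy)² = 994890.65 − 990622.09 = 4268.56
r = -45.03 / √(0.64 × 4268.56) = -45.03 / 52.2674 ≈ -0.862

-0.862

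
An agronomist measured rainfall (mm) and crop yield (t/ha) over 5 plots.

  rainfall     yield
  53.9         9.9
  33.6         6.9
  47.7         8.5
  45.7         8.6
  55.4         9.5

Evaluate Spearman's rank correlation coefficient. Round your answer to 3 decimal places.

Rank rainfall: 4, 1, 3, 2, 5
Rank yield: 5, 1, 2, 3, 4
d = rank(rainfall) − rank(yield): -1, 0, 1, -1, 1; Σd² = 4
ρ = 1 − 6Σd² / [n(n²−1)] = 1 − 6×4 / (5×24) = 1 − 24/120 ≈ 0.800

0.800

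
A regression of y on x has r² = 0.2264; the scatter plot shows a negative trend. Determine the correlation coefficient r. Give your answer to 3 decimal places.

|r| = √0.2264 = 0.476
The association is negative, so r = −0.476.

-0.476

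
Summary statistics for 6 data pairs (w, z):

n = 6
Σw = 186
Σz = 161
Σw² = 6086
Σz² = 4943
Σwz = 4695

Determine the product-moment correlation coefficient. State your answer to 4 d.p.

-0.6630

r = (nΣwz − ΣwΣz) / √[(nΣw² − (Σw)²)(nΣz² − (Σz)²)]
Numerator: 6×4695 − 186×161 = -1776
Denominator: √[(36516 − 34596)(29658 − 25921)] = √[1920 × 3737] = 2678.6265
r = -1776 / 2678.6265 ≈ -0.6630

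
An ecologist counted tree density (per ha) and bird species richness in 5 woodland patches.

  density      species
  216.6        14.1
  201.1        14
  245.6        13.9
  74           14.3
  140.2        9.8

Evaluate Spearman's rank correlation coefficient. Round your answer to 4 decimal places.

Rank density: 4, 3, 5, 1, 2
Rank species: 4, 3, 2, 5, 1
d = rank(density) − rank(species): 0, 0, 3, -4, 1; Σd² = 26
ρ = 1 − 6Σd² / [n(n²−1)] = 1 − 6×26 / (5×24) = 1 − 156/120 ≈ -0.3000

-0.3000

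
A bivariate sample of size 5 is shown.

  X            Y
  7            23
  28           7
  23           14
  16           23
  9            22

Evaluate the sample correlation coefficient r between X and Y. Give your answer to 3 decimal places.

-0.911

n = 5, ΣX = 83, ΣY = 89, ΣX² = 1699, ΣY² = 1787, ΣXY = 1245
nΣXY − ΣXΣY = 6225 − 7387 = -1162
nΣX² − (ΣX)² = 8495 − 6889 = 1606; nΣY² − (ΣY)² = 8935 − 7921 = 1014
r = -1162 / √(1606 × 1014) = -1162 / 1276.1207 ≈ -0.911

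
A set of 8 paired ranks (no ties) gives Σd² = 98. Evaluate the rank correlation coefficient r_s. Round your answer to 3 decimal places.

-0.167

ρ = 1 − 6Σd² / [n(n²−1)] = 1 − 6×98 / (8×63)
  = 1 − 588/504 = 1 − 1.1667 ≈ -0.167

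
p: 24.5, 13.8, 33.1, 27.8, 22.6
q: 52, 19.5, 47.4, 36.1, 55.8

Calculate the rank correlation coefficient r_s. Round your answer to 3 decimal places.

0.100

Rank p: 3, 1, 5, 4, 2
Rank q: 4, 1, 3, 2, 5
d = rank(p) − rank(q): -1, 0, 2, 2, -3; Σd² = 18
ρ = 1 − 6Σd² / [n(n²−1)] = 1 − 6×18 / (5×24) = 1 − 108/120 ≈ 0.100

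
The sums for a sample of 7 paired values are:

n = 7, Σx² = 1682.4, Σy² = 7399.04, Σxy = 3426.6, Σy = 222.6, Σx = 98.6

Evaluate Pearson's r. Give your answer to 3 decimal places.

r = (nΣxy − ΣxΣy) / √[(nΣx² − (Σx)²)(nΣy² − (Σy)²)]
Numerator: 7×3426.6 − 98.6×222.6 = 2037.84
Denominator: √[(11776.8 − 9721.96)(51793.28 − 49550.76)] = √[2054.84 × 2242.52] = 2146.6299
r = 2037.84 / 2146.6299 ≈ 0.949

0.949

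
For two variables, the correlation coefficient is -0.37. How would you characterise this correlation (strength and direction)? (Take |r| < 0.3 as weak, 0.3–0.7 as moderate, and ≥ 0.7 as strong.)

moderate negative

r = -0.37 < 0 so the relationship is negative.
|r| = 0.37, which falls in the moderate range.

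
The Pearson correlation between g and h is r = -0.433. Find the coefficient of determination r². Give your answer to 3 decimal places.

r² = (-0.433)² = 0.187

0.187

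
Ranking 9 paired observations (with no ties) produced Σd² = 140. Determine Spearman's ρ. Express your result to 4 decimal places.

ρ = 1 − 6Σd² / [n(n²−1)] = 1 − 6×140 / (9×80)
  = 1 − 840/720 = 1 − 1.16667 ≈ -0.1667

-0.1667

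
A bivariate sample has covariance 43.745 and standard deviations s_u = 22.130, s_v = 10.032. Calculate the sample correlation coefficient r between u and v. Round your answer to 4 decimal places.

r = Cov(u,v) / (s_u · s_v) = 43.745 / (22.130 × 10.032)
  = 43.745 / 222.0082 ≈ 0.1970

0.1970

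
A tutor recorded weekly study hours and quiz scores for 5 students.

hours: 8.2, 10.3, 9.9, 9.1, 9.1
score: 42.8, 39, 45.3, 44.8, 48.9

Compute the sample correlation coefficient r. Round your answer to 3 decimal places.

n = 5, Σx = 46.6, Σy = 220.8, Σx² = 436.96, Σy² = 9803.18, Σxy = 2053.8
nΣxy − ΣxΣy = 10269 − 10289.28 = -20.28
nΣx² − (Σx)² = 2184.8 − 2171.56 = 13.24; nΣy² − (Σy)² = 49015.9 − 48752.64 = 263.26
r = -20.28 / √(13.24 × 263.26) = -20.28 / 59.0387 ≈ -0.344

-0.344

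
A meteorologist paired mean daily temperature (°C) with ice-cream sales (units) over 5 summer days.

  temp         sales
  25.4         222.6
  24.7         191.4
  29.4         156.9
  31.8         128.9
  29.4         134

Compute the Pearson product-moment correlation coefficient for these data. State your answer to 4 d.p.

n = 5, Σx = 140.7, Σy = 833.8, Σx² = 3995.21, Σy² = 145373.54, Σxy = 23033.1
nΣxy − ΣxΣy = 115165.5 − 117315.66 = -2150.16
nΣx² − (Σx)² = 19976.05 − 19796.49 = 179.56; nΣy² − (Σy)² = 726867.7 − 695222.44 = 31645.26
r = -2150.16 / √(179.56 × 31645.26) = -2150.16 / 2383.7414 ≈ -0.9020

-0.9020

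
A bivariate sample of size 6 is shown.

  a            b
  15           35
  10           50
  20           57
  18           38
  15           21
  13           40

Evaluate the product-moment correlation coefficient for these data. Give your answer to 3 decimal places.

n = 6, Σa = 91, Σb = 241, Σa² = 1443, Σb² = 10459, Σab = 3684
nΣab − ΣaΣb = 22104 − 21931 = 173
nΣa² − (Σa)² = 8658 − 8281 = 377; nΣb² − (Σb)² = 62754 − 58081 = 4673
r = 173 / √(377 × 4673) = 173 / 1327.2984 ≈ 0.130

0.130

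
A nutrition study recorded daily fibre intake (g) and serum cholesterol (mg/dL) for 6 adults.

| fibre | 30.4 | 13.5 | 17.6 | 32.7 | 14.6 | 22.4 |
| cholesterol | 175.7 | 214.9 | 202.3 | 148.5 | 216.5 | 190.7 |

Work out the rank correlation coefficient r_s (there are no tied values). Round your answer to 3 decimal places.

-0.943

Rank fibre: 5, 1, 3, 6, 2, 4
Rank cholesterol: 2, 5, 4, 1, 6, 3
d = rank(fibre) − rank(cholesterol): 3, -4, -1, 5, -4, 1; Σd² = 68
ρ = 1 − 6Σd² / [n(n²−1)] = 1 − 6×68 / (6×35) = 1 − 408/210 ≈ -0.943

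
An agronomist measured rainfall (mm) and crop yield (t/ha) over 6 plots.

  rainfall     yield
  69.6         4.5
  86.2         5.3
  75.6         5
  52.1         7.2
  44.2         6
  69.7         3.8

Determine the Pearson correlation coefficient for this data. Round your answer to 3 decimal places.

-0.576

n = 6, Σx = 397.4, Σy = 31.8, Σx² = 27516.1, Σy² = 175.62, Σxy = 2053.24
nΣxy − ΣxΣy = 12319.44 − 12637.32 = -317.88
nΣx² − (Σx)² = 165096.6 − 157926.76 = 7169.84; nΣy² − (Σy)² = 1053.72 − 1011.24 = 42.48
r = -317.88 / √(7169.84 × 42.48) = -317.88 / 551.8830 ≈ -0.576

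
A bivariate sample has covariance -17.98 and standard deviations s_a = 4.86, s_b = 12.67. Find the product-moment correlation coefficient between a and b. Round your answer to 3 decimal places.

-0.292

r = Cov(a,b) / (s_a · s_b) = -17.98 / (4.86 × 12.67)
  = -17.98 / 61.5762 ≈ -0.292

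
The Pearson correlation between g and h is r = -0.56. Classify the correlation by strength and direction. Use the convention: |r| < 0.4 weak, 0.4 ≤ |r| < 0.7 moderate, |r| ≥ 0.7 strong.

r = -0.56 < 0 so the relationship is negative.
|r| = 0.56, which falls in the moderate range.

moderate negative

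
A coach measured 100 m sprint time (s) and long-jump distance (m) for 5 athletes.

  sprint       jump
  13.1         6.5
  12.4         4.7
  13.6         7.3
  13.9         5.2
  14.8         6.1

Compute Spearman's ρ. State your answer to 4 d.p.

Rank sprint: 2, 1, 3, 4, 5
Rank jump: 4, 1, 5, 2, 3
d = rank(sprint) − rank(jump): -2, 0, -2, 2, 2; Σd² = 16
ρ = 1 − 6Σd² / [n(n²−1)] = 1 − 6×16 / (5×24) = 1 − 96/120 ≈ 0.2000

0.2000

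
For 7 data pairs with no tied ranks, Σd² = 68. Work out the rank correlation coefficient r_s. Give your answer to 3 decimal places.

ρ = 1 − 6Σd² / [n(n²−1)] = 1 − 6×68 / (7×48)
  = 1 − 408/336 = 1 − 1.2143 ≈ -0.214

-0.214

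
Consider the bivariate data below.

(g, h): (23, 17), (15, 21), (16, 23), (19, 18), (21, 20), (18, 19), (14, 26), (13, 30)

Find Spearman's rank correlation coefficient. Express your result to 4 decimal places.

Rank g: 8, 3, 4, 6, 7, 5, 2, 1
Rank h: 1, 5, 6, 2, 4, 3, 7, 8
d = rank(g) − rank(h): 7, -2, -2, 4, 3, 2, -5, -7; Σd² = 160
ρ = 1 − 6Σd² / [n(n²−1)] = 1 − 6×160 / (8×63) = 1 − 960/504 ≈ -0.9048

-0.9048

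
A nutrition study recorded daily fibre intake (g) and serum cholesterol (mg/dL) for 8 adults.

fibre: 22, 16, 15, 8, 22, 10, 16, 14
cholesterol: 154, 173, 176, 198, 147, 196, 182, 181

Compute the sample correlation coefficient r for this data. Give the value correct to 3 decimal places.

n = 8, Σx = 123, Σy = 1407, Σx² = 2065, Σy² = 249735, Σxy = 21020
nΣxy − ΣxΣy = 168160 − 173061 = -4901
nΣx² − (Σx)² = 16520 − 15129 = 1391; nΣy² − (Σy)² = 1997880 − 1979649 = 18231
r = -4901 / √(1391 × 18231) = -4901 / 5035.8039 ≈ -0.973

-0.973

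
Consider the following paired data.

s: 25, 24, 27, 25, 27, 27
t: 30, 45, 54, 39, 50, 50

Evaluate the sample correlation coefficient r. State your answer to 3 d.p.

0.675

n = 6, Σs = 155, Σt = 268, Σs² = 4013, Σt² = 12362, Σst = 6963
nΣst − ΣsΣt = 41778 − 41540 = 238
nΣs² − (Σs)² = 24078 − 24025 = 53; nΣt² − (Σt)² = 74172 − 71824 = 2348
r = 238 / √(53 × 2348) = 238 / 352.7662 ≈ 0.675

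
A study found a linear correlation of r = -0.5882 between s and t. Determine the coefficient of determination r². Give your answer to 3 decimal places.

0.346

r² = (-0.5882)² = 0.346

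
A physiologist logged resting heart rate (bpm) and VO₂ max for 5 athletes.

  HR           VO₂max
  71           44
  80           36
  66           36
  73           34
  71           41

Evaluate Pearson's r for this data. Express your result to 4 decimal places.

-0.2045

n = 5, Σx = 361, Σy = 191, Σx² = 26167, Σy² = 7365, Σxy = 13773
nΣxy − ΣxΣy = 68865 − 68951 = -86
nΣx² − (Σx)² = 130835 − 130321 = 514; nΣy² − (Σy)² = 36825 − 36481 = 344
r = -86 / √(514 × 344) = -86 / 420.4949 ≈ -0.2045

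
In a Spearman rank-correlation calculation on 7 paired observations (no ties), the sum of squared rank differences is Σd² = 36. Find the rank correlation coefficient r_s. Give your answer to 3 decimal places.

0.357

ρ = 1 − 6Σd² / [n(n²−1)] = 1 − 6×36 / (7×48)
  = 1 − 216/336 = 1 − 0.6429 ≈ 0.357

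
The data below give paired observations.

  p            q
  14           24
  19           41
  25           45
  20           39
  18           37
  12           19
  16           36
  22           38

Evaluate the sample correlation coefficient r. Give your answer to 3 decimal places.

n = 8, Σp = 146, Σq = 279, Σp² = 2790, Σq² = 10273, Σpq = 5326
nΣpq − ΣpΣq = 42608 − 40734 = 1874
nΣp² − (Σp)² = 22320 − 21316 = 1004; nΣq² − (Σq)² = 82184 − 77841 = 4343
r = 1874 / √(1004 × 4343) = 1874 / 2088.1504 ≈ 0.897

0.897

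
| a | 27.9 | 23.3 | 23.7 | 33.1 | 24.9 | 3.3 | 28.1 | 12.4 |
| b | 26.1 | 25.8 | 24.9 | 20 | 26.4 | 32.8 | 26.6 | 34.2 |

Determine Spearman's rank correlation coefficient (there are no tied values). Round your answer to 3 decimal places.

Rank a: 6, 3, 4, 8, 5, 1, 7, 2
Rank b: 4, 3, 2, 1, 5, 7, 6, 8
d = rank(a) − rank(b): 2, 0, 2, 7, 0, -6, 1, -6; Σd² = 130
ρ = 1 − 6Σd² / [n(n²−1)] = 1 − 6×130 / (8×63) = 1 − 780/504 ≈ -0.548

-0.548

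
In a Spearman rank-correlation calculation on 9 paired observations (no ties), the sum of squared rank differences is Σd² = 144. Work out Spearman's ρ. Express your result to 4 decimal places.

ρ = 1 − 6Σd² / [n(n²−1)] = 1 − 6×144 / (9×80)
  = 1 − 864/720 = 1 − 1.20000 ≈ -0.2000

-0.2000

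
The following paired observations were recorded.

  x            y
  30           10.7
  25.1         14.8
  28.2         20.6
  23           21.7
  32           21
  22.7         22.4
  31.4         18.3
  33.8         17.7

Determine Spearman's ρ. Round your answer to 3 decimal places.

Rank x: 5, 3, 4, 2, 7, 1, 6, 8
Rank y: 1, 2, 5, 7, 6, 8, 4, 3
d = rank(x) − rank(y): 4, 1, -1, -5, 1, -7, 2, 5; Σd² = 122
ρ = 1 − 6Σd² / [n(n²−1)] = 1 − 6×122 / (8×63) = 1 − 732/504 ≈ -0.452

-0.452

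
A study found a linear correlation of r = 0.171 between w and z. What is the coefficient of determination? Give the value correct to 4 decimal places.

0.0292

r² = (0.171)² = 0.0292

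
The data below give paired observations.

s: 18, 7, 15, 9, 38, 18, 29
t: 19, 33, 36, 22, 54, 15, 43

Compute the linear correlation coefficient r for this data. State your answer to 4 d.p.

n = 7, Σs = 134, Σt = 222, Σs² = 3288, Σt² = 8220, Σst = 4880
nΣst − ΣsΣt = 34160 − 29748 = 4412
nΣs² − (Σs)² = 23016 − 17956 = 5060; nΣt² − (Σt)² = 57540 − 49284 = 8256
r = 4412 / √(5060 × 8256) = 4412 / 6463.3861 ≈ 0.6826

0.6826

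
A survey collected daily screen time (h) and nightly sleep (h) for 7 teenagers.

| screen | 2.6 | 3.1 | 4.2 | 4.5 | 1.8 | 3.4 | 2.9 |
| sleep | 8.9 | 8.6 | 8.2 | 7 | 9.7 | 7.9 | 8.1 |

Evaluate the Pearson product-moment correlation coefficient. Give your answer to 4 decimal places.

-0.8853

n = 7, Σx = 22.5, Σy = 58.4, Σx² = 77.47, Σy² = 491.52, Σxy = 183.55
nΣxy − ΣxΣy = 1284.85 − 1314 = -29.15
nΣx² − (Σx)² = 542.29 − 506.25 = 36.04; nΣy² − (Σy)² = 3440.64 − 3410.56 = 30.08
r = -29.15 / √(36.04 × 30.08) = -29.15 / 32.9254 ≈ -0.8853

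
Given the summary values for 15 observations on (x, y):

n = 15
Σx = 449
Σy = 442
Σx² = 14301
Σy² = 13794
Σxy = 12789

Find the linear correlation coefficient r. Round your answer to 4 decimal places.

-0.5424

r = (nΣxy − ΣxΣy) / √[(nΣx² − (Σx)²)(nΣy² − (Σy)²)]
Numerator: 15×12789 − 449×442 = -6623
Denominator: √[(214515 − 201601)(206910 − 195364)] = √[12914 × 11546] = 12210.8576
r = -6623 / 12210.8576 ≈ -0.5424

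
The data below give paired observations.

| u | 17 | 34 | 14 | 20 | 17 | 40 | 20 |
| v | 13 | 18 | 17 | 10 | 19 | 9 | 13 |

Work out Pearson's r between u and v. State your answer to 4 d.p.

n = 7, Σu = 162, Σv = 99, Σu² = 4330, Σv² = 1493, Σuv = 2214
nΣuv − ΣuΣv = 15498 − 16038 = -540
nΣu² − (Σu)² = 30310 − 26244 = 4066; nΣv² − (Σv)² = 10451 − 9801 = 650
r = -540 / √(4066 × 650) = -540 / 1625.6998 ≈ -0.3322

-0.3322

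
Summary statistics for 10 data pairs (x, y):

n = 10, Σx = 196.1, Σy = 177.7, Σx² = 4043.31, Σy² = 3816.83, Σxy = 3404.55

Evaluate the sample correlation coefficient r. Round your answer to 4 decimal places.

-0.2220

r = (nΣxy − ΣxΣy) / √[(nΣx² − (Σx)²)(nΣy² − (Σy)²)]
Numerator: 10×3404.55 − 196.1×177.7 = -801.47
Denominator: √[(40433.1 − 38455.21)(38168.3 − 31577.29)] = √[1977.89 × 6591.01] = 3610.5807
r = -801.47 / 3610.5807 ≈ -0.2220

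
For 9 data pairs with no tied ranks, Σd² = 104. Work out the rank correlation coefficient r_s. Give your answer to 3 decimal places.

ρ = 1 − 6Σd² / [n(n²−1)] = 1 − 6×104 / (9×80)
  = 1 − 624/720 = 1 − 0.8667 ≈ 0.133

0.133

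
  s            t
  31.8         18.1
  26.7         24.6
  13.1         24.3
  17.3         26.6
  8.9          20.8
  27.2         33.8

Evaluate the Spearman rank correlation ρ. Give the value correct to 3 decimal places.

Rank s: 6, 4, 2, 3, 1, 5
Rank t: 1, 4, 3, 5, 2, 6
d = rank(s) − rank(t): 5, 0, -1, -2, -1, -1; Σd² = 32
ρ = 1 − 6Σd² / [n(n²−1)] = 1 − 6×32 / (6×35) = 1 − 192/210 ≈ 0.086

0.086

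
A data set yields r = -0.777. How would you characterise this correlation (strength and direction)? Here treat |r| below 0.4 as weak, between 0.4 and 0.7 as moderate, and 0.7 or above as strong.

r = -0.777 < 0 so the relationship is negative.
|r| = 0.777, which falls in the strong range.

strong negative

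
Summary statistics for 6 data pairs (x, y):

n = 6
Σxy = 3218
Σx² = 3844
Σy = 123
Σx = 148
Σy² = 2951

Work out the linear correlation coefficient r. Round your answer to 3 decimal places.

r = (nΣxy − ΣxΣy) / √[(nΣx² − (Σx)²)(nΣy² − (Σy)²)]
Numerator: 6×3218 − 148×123 = 1104
Denominator: √[(23064 − 21904)(17706 − 15129)] = √[1160 × 2577] = 1728.9650
r = 1104 / 1728.9650 ≈ 0.639

0.639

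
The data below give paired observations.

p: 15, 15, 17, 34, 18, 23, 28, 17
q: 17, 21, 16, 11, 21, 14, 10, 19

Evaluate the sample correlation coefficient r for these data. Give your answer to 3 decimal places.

-0.850

n = 8, Σp = 167, Σq = 129, Σp² = 3821, Σq² = 2205, Σpq = 2519
nΣpq − ΣpΣq = 20152 − 21543 = -1391
nΣp² − (Σp)² = 30568 − 27889 = 2679; nΣq² − (Σq)² = 17640 − 16641 = 999
r = -1391 / √(2679 × 999) = -1391 / 1635.9465 ≈ -0.850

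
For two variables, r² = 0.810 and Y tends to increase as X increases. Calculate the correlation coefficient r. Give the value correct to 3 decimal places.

0.900

|r| = √0.810 = 0.900
The association is positive, so r = 0.900.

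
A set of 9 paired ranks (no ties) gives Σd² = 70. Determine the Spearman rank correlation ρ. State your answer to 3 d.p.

0.417

ρ = 1 − 6Σd² / [n(n²−1)] = 1 − 6×70 / (9×80)
  = 1 − 420/720 = 1 − 0.5833 ≈ 0.417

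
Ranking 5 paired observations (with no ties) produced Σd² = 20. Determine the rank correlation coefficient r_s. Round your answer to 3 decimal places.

0.000

ρ = 1 − 6Σd² / [n(n²−1)] = 1 − 6×20 / (5×24)
  = 1 − 120/120 = 1 − 1.0000 ≈ 0.000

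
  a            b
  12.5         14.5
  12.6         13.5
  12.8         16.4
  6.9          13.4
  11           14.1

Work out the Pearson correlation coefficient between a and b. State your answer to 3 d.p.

0.532

n = 5, Σa = 55.8, Σb = 71.9, Σa² = 647.46, Σb² = 1039.83, Σab = 808.83
nΣab − ΣaΣb = 4044.15 − 4012.02 = 32.13
nΣa² − (Σa)² = 3237.3 − 3113.64 = 123.66; nΣb² − (Σb)² = 5199.15 − 5169.61 = 29.54
r = 32.13 / √(123.66 × 29.54) = 32.13 / 60.4394 ≈ 0.532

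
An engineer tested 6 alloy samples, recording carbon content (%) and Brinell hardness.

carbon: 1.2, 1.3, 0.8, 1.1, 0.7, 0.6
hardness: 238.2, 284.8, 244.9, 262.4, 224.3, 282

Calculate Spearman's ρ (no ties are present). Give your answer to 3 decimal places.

Rank carbon: 5, 6, 3, 4, 2, 1
Rank hardness: 2, 6, 3, 4, 1, 5
d = rank(carbon) − rank(hardness): 3, 0, 0, 0, 1, -4; Σd² = 26
ρ = 1 − 6Σd² / [n(n²−1)] = 1 − 6×26 / (6×35) = 1 − 156/210 ≈ 0.257

0.257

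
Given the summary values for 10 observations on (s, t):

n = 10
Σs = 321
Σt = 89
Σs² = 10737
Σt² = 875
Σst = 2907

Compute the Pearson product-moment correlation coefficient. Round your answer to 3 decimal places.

r = (nΣst − ΣsΣt) / √[(nΣs² − (Σs)²)(nΣt² − (Σt)²)]
Numerator: 10×2907 − 321×89 = 501
Denominator: √[(107370 − 103041)(8750 − 7921)] = √[4329 × 829] = 1894.3973
r = 501 / 1894.3973 ≈ 0.264

0.264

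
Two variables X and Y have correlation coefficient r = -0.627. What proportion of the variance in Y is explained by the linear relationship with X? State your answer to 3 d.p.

0.393

r² = (-0.627)² = 0.393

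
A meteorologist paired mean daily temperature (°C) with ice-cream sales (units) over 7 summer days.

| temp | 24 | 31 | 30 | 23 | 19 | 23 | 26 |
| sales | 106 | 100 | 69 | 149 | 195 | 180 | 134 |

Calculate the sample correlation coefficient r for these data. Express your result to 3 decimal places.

n = 7, Σx = 176, Σy = 933, Σx² = 4532, Σy² = 136579, Σxy = 22470
nΣxy − ΣxΣy = 157290 − 164208 = -6918
nΣx² − (Σx)² = 31724 − 30976 = 748; nΣy² − (Σy)² = 956053 − 870489 = 85564
r = -6918 / √(748 × 85564) = -6918 / 8000.1170 ≈ -0.865

-0.865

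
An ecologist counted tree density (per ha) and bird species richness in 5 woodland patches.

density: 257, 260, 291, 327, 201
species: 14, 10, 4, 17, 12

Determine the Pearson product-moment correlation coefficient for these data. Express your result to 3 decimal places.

n = 5, Σx = 1336, Σy = 57, Σx² = 365660, Σy² = 745, Σxy = 15333
nΣxy − ΣxΣy = 76665 − 76152 = 513
nΣx² − (Σx)² = 1828300 − 1784896 = 43404; nΣy² − (Σy)² = 3725 − 3249 = 476
r = 513 / √(43404 × 476) = 513 / 4545.3607 ≈ 0.113

0.113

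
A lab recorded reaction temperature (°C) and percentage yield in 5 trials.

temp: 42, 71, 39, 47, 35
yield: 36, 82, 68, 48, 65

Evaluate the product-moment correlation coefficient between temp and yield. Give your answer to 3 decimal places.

n = 5, Σx = 234, Σy = 299, Σx² = 11760, Σy² = 19173, Σxy = 14517
nΣxy − ΣxΣy = 72585 − 69966 = 2619
nΣx² − (Σx)² = 58800 − 54756 = 4044; nΣy² − (Σy)² = 95865 − 89401 = 6464
r = 2619 / √(4044 × 6464) = 2619 / 5112.7699 ≈ 0.512

0.512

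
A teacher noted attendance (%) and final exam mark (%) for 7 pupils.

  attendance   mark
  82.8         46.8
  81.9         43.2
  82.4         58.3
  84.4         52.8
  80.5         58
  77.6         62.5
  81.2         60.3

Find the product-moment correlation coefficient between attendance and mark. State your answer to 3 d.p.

n = 7, Σx = 570.8, Σy = 381.9, Σx² = 46572.02, Σy² = 21149.55, Σxy = 31088.72
nΣxy − ΣxΣy = 217621.04 − 217988.52 = -367.48
nΣx² − (Σx)² = 326004.14 − 325812.64 = 191.5; nΣy² − (Σy)² = 148046.85 − 145847.61 = 2199.24
r = -367.48 / √(191.5 × 2199.24) = -367.48 / 648.9641 ≈ -0.566

-0.566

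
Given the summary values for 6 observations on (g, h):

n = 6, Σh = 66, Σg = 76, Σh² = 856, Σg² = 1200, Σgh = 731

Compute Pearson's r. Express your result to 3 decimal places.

r = (nΣgh − ΣgΣh) / √[(nΣg² − (Σg)²)(nΣh² − (Σh)²)]
Numerator: 6×731 − 76×66 = -630
Denominator: √[(7200 − 5776)(5136 − 4356)] = √[1424 × 780] = 1053.9070
r = -630 / 1053.9070 ≈ -0.598

-0.598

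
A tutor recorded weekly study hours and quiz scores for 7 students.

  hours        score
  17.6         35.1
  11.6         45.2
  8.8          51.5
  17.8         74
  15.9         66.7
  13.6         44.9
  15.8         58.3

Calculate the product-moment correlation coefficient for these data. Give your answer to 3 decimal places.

0.292

n = 7, Σx = 101.1, Σy = 375.7, Σx² = 1526.01, Σy² = 21267.09, Σxy = 5504.79
nΣxy − ΣxΣy = 38533.53 − 37983.27 = 550.26
nΣx² − (Σx)² = 10682.07 − 10221.21 = 460.86; nΣy² − (Σy)² = 148869.63 − 141150.49 = 7719.14
r = 550.26 / √(460.86 × 7719.14) = 550.26 / 1886.1185 ≈ 0.292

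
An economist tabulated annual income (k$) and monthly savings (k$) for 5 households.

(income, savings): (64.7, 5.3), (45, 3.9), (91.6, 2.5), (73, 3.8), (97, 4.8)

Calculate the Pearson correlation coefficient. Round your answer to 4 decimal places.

n = 5, Σx = 371.3, Σy = 20.3, Σx² = 29339.65, Σy² = 87.03, Σxy = 1490.41
nΣxy − ΣxΣy = 7452.05 − 7537.39 = -85.34
nΣx² − (Σx)² = 146698.25 − 137863.69 = 8834.56; nΣy² − (Σy)² = 435.15 − 412.09 = 23.06
r = -85.34 / √(8834.56 × 23.06) = -85.34 / 451.3590 ≈ -0.1891

-0.1891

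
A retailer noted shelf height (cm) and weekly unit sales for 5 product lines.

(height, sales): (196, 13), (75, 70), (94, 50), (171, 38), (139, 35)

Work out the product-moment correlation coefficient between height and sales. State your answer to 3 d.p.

-0.929

n = 5, Σx = 675, Σy = 206, Σx² = 101439, Σy² = 10238, Σxy = 23861
nΣxy − ΣxΣy = 119305 − 139050 = -19745
nΣx² − (Σx)² = 507195 − 455625 = 51570; nΣy² − (Σy)² = 51190 − 42436 = 8754
r = -19745 / √(51570 × 8754) = -19745 / 21247.2064 ≈ -0.929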